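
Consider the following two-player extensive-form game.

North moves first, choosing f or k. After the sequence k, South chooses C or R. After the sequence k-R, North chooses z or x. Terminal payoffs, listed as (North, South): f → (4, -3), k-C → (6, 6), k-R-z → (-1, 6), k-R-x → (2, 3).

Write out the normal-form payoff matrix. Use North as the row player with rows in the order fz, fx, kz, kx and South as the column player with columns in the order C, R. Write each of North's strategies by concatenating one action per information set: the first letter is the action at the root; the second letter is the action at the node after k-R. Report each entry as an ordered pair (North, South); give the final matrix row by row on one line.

            C        R
  fz   (4,-3)   (4,-3)
  fx   (4,-3)   (4,-3)
  kz    (6,6)   (-1,6)
  kx    (6,6)    (2,3)

fz: (4,-3) (4,-3) | fx: (4,-3) (4,-3) | kz: (6,6) (-1,6) | kx: (6,6) (2,3)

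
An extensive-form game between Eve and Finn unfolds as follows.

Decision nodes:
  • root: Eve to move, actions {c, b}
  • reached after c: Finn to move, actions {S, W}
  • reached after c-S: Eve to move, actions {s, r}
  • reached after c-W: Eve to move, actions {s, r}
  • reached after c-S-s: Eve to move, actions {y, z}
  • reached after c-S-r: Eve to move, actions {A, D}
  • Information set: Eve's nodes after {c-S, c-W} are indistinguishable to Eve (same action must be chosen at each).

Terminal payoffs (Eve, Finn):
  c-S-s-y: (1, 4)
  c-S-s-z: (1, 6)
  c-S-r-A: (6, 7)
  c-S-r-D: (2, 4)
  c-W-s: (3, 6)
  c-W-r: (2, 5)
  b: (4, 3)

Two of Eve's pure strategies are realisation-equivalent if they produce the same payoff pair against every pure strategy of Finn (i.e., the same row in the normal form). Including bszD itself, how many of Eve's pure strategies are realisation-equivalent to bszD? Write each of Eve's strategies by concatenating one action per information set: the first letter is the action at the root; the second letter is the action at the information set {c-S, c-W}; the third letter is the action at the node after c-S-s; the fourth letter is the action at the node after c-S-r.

Row for bszD (columns S, W): (4,3) (4,3).
Under bszD, Eve's choice at the information set {c-S, c-W} and at the node after c-S-s and at the node after c-S-r can never be reached regardless of what Finn does, so varying those choices leaves every outcome unchanged.
Holding the reachable choices fixed and varying the unreachable ones freely already gives 2 × 2 × 2 = 8 equivalent strategies.
No other strategy reproduces this row, so those 8 are the full class: bsyA, bsyD, bszA, bszD, bryA, bryD, brzA, brzD.

8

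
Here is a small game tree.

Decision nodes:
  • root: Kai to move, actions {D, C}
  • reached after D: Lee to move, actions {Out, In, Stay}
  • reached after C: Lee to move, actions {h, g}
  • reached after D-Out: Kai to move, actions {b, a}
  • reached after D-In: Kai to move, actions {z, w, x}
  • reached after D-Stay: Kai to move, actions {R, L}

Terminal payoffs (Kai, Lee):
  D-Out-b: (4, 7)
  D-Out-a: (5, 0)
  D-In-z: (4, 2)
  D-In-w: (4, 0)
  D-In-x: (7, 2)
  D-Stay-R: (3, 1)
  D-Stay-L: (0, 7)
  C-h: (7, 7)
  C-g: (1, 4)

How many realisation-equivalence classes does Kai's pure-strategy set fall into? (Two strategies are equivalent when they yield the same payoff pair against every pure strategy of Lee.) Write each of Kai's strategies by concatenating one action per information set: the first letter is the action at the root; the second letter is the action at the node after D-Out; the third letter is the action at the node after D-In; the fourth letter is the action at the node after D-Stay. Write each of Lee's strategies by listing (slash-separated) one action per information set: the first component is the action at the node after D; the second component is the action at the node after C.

13

Kai has 24 pure strategies: DbzR, DbzL, DbwR, DbwL, DbxR, DbxL, DazR, DazL, DawR, DawL, DaxR, DaxL, CbzR, CbzL, CbwR, CbwL, CbxR, CbxL, CazR, CazL, CawR, CawL, CaxR, CaxL. Columns: Out/h, Out/g, In/h, In/g, Stay/h, Stay/g.
{DbzR} → row (4,7) (4,7) (4,2) (4,2) (3,1) (3,1)
{DbzL} → row (4,7) (4,7) (4,2) (4,2) (0,7) (0,7)
{DbwR} → row (4,7) (4,7) (4,0) (4,0) (3,1) (3,1)
{DbwL} → row (4,7) (4,7) (4,0) (4,0) (0,7) (0,7)
{DbxR} → row (4,7) (4,7) (7,2) (7,2) (3,1) (3,1)
{DbxL} → row (4,7) (4,7) (7,2) (7,2) (0,7) (0,7)
{DazR} → row (5,0) (5,0) (4,2) (4,2) (3,1) (3,1)
{DazL} → row (5,0) (5,0) (4,2) (4,2) (0,7) (0,7)
{DawR} → row (5,0) (5,0) (4,0) (4,0) (3,1) (3,1)
{DawL} → row (5,0) (5,0) (4,0) (4,0) (0,7) (0,7)
{DaxR} → row (5,0) (5,0) (7,2) (7,2) (3,1) (3,1)
{DaxL} → row (5,0) (5,0) (7,2) (7,2) (0,7) (0,7)
{CbzR, CbzL, CbwR, CbwL, CbxR, CbxL, CazR, CazL, CawR, CawL, CaxR, CaxL} → row (7,7) (1,4) (7,7) (1,4) (7,7) (1,4)
That's 13 distinct rows out of 24 strategies.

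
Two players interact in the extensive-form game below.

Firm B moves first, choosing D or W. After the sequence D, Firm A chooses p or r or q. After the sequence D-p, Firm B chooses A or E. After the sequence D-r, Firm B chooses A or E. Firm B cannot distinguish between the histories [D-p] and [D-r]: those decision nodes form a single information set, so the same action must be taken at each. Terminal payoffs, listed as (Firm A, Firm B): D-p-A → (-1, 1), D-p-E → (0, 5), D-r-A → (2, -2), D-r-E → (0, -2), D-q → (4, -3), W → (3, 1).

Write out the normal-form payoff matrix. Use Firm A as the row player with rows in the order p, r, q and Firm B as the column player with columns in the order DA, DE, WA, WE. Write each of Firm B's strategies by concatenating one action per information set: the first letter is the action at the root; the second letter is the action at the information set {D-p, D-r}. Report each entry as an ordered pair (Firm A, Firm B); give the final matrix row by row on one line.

           DA       DE       WA       WE
   p   (-1,1)    (0,5)    (3,1)    (3,1)
   r   (2,-2)   (0,-2)    (3,1)    (3,1)
   q   (4,-3)   (4,-3)    (3,1)    (3,1)

p: (-1,1) (0,5) (3,1) (3,1) | r: (2,-2) (0,-2) (3,1) (3,1) | q: (4,-3) (4,-3) (3,1) (3,1)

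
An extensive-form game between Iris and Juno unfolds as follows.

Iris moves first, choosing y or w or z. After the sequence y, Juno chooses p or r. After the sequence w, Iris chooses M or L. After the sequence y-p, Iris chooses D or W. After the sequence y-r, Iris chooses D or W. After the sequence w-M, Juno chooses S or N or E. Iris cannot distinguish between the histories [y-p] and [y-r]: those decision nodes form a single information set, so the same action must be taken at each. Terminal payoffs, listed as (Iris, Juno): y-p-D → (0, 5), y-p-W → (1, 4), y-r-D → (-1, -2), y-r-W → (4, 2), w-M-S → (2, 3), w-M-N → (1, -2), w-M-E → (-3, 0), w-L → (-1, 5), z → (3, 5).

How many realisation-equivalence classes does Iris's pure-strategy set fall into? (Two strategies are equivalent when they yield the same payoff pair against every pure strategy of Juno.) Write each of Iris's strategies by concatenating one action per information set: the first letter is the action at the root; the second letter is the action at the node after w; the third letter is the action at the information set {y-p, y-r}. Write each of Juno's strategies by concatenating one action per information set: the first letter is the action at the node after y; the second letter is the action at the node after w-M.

Iris has 12 pure strategies: yMD, yMW, yLD, yLW, wMD, wMW, wLD, wLW, zMD, zMW, zLD, zLW. Columns: pS, pN, pE, rS, rN, rE.
{yMD, yLD} → row (0,5) (0,5) (0,5) (-1,-2) (-1,-2) (-1,-2)
{yMW, yLW} → row (1,4) (1,4) (1,4) (4,2) (4,2) (4,2)
{wMD, wMW} → row (2,3) (1,-2) (-3,0) (2,3) (1,-2) (-3,0)
{wLD, wLW} → row (-1,5) (-1,5) (-1,5) (-1,5) (-1,5) (-1,5)
{zMD, zMW, zLD, zLW} → row (3,5) (3,5) (3,5) (3,5) (3,5) (3,5)
That's 5 distinct rows out of 12 strategies.

5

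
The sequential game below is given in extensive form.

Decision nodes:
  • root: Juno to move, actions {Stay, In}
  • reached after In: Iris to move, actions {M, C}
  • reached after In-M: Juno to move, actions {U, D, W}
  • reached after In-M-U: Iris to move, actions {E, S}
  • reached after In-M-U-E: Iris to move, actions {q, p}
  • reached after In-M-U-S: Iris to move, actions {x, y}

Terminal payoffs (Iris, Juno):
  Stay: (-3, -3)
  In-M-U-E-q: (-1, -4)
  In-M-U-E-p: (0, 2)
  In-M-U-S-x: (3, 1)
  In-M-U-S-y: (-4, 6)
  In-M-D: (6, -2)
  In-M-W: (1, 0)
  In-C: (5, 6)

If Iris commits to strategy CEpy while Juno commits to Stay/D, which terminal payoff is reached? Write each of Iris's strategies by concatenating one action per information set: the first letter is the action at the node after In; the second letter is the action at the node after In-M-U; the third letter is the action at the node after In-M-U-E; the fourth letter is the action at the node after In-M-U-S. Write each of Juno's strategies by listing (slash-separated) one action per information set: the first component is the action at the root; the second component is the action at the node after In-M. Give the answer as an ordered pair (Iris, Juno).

Trace the play path from the root:
  Juno plays Stay
→ terminal payoff (-3, -3).
(Iris's choice at the node after In is never reached on this path, so it doesn't affect the outcome.)

(-3, -3)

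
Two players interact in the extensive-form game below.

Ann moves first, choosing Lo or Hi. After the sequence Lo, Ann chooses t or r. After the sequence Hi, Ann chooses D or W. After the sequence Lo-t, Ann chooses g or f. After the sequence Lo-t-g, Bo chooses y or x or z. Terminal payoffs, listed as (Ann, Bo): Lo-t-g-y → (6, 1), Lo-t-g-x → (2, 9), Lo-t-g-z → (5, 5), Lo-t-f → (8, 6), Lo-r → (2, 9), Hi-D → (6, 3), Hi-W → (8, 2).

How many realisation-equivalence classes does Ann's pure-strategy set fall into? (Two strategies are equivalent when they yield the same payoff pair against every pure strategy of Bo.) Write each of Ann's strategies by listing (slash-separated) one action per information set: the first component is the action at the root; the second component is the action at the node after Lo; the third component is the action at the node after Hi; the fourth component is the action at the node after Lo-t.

Ann has 16 pure strategies: Lo/t/D/g, Lo/t/D/f, Lo/t/W/g, Lo/t/W/f, Lo/r/D/g, Lo/r/D/f, Lo/r/W/g, Lo/r/W/f, Hi/t/D/g, Hi/t/D/f, Hi/t/W/g, Hi/t/W/f, Hi/r/D/g, Hi/r/D/f, Hi/r/W/g, Hi/r/W/f. Columns: y, x, z.
{Lo/t/D/g, Lo/t/W/g} → row (6,1) (2,9) (5,5)
{Lo/t/D/f, Lo/t/W/f} → row (8,6) (8,6) (8,6)
{Lo/r/D/g, Lo/r/D/f, Lo/r/W/g, Lo/r/W/f} → row (2,9) (2,9) (2,9)
{Hi/t/D/g, Hi/t/D/f, Hi/r/D/g, Hi/r/D/f} → row (6,3) (6,3) (6,3)
{Hi/t/W/g, Hi/t/W/f, Hi/r/W/g, Hi/r/W/f} → row (8,2) (8,2) (8,2)
That's 5 distinct rows out of 16 strategies.

5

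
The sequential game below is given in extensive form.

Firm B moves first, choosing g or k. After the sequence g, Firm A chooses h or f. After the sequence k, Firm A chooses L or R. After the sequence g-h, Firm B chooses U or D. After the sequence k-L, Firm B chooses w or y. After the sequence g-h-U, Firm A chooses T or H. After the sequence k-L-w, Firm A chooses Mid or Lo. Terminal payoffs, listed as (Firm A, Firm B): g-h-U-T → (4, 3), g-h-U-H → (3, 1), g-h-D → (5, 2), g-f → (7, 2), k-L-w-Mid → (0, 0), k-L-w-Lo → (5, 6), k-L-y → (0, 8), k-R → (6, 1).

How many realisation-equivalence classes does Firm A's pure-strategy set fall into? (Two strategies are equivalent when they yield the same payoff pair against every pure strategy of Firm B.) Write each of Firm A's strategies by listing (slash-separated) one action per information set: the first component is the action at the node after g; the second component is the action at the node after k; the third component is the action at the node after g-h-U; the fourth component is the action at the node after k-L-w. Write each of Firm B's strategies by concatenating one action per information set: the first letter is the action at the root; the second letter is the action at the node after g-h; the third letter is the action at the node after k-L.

9

Firm A has 16 pure strategies: h/L/T/Mid, h/L/T/Lo, h/L/H/Mid, h/L/H/Lo, h/R/T/Mid, h/R/T/Lo, h/R/H/Mid, h/R/H/Lo, f/L/T/Mid, f/L/T/Lo, f/L/H/Mid, f/L/H/Lo, f/R/T/Mid, f/R/T/Lo, f/R/H/Mid, f/R/H/Lo. Columns: gUw, gUy, gDw, gDy, kUw, kUy, kDw, kDy.
{h/L/T/Mid} → row (4,3) (4,3) (5,2) (5,2) (0,0) (0,8) (0,0) (0,8)
{h/L/T/Lo} → row (4,3) (4,3) (5,2) (5,2) (5,6) (0,8) (5,6) (0,8)
{h/L/H/Mid} → row (3,1) (3,1) (5,2) (5,2) (0,0) (0,8) (0,0) (0,8)
{h/L/H/Lo} → row (3,1) (3,1) (5,2) (5,2) (5,6) (0,8) (5,6) (0,8)
{h/R/T/Mid, h/R/T/Lo} → row (4,3) (4,3) (5,2) (5,2) (6,1) (6,1) (6,1) (6,1)
{h/R/H/Mid, h/R/H/Lo} → row (3,1) (3,1) (5,2) (5,2) (6,1) (6,1) (6,1) (6,1)
{f/L/T/Mid, f/L/H/Mid} → row (7,2) (7,2) (7,2) (7,2) (0,0) (0,8) (0,0) (0,8)
{f/L/T/Lo, f/L/H/Lo} → row (7,2) (7,2) (7,2) (7,2) (5,6) (0,8) (5,6) (0,8)
{f/R/T/Mid, f/R/T/Lo, f/R/H/Mid, f/R/H/Lo} → row (7,2) (7,2) (7,2) (7,2) (6,1) (6,1) (6,1) (6,1)
That's 9 distinct rows out of 16 strategies.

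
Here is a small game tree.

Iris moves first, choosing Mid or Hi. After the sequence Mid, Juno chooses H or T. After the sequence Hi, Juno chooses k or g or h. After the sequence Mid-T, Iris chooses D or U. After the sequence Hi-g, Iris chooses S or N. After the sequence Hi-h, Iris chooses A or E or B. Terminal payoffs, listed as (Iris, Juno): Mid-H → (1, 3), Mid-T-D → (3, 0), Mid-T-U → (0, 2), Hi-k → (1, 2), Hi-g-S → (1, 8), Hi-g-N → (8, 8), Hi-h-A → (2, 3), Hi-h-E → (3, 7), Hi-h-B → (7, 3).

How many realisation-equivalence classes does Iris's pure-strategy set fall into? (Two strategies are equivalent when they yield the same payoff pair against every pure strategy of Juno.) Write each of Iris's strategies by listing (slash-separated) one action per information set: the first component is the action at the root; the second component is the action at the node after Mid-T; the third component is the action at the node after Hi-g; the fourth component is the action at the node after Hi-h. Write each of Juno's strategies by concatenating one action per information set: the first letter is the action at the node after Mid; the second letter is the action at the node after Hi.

8

Iris has 24 pure strategies: Mid/D/S/A, Mid/D/S/E, Mid/D/S/B, Mid/D/N/A, Mid/D/N/E, Mid/D/N/B, Mid/U/S/A, Mid/U/S/E, Mid/U/S/B, Mid/U/N/A, Mid/U/N/E, Mid/U/N/B, Hi/D/S/A, Hi/D/S/E, Hi/D/S/B, Hi/D/N/A, Hi/D/N/E, Hi/D/N/B, Hi/U/S/A, Hi/U/S/E, Hi/U/S/B, Hi/U/N/A, Hi/U/N/E, Hi/U/N/B. Columns: Hk, Hg, Hh, Tk, Tg, Th.
{Mid/D/S/A, Mid/D/S/E, Mid/D/S/B, Mid/D/N/A, Mid/D/N/E, Mid/D/N/B} → row (1,3) (1,3) (1,3) (3,0) (3,0) (3,0)
{Mid/U/S/A, Mid/U/S/E, Mid/U/S/B, Mid/U/N/A, Mid/U/N/E, Mid/U/N/B} → row (1,3) (1,3) (1,3) (0,2) (0,2) (0,2)
{Hi/D/S/A, Hi/U/S/A} → row (1,2) (1,8) (2,3) (1,2) (1,8) (2,3)
{Hi/D/S/E, Hi/U/S/E} → row (1,2) (1,8) (3,7) (1,2) (1,8) (3,7)
{Hi/D/S/B, Hi/U/S/B} → row (1,2) (1,8) (7,3) (1,2) (1,8) (7,3)
{Hi/D/N/A, Hi/U/N/A} → row (1,2) (8,8) (2,3) (1,2) (8,8) (2,3)
{Hi/D/N/E, Hi/U/N/E} → row (1,2) (8,8) (3,7) (1,2) (8,8) (3,7)
{Hi/D/N/B, Hi/U/N/B} → row (1,2) (8,8) (7,3) (1,2) (8,8) (7,3)
That's 8 distinct rows out of 24 strategies.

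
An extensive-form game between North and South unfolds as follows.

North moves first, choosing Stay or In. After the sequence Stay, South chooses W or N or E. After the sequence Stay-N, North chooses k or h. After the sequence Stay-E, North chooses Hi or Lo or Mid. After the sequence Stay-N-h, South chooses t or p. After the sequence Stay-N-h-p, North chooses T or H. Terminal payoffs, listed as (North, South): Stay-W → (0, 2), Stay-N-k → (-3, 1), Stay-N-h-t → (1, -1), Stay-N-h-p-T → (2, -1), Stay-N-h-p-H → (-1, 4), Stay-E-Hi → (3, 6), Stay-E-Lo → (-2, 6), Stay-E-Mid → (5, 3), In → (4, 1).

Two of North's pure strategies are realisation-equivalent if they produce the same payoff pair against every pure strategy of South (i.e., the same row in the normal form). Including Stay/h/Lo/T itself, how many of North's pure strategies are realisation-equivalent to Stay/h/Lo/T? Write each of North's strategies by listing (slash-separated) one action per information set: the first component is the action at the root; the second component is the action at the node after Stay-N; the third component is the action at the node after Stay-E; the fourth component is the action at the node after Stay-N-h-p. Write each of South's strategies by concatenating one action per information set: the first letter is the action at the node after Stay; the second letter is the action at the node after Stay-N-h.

1

Row for Stay/h/Lo/T (columns Wt, Wp, Nt, Np, Et, Ep): (0,2) (0,2) (1,-1) (2,-1) (-2,6) (-2,6).
Every one of North's information sets is on the play path for some reply by South when North follows Stay/h/Lo/T.
Changing the action at any of them therefore changes at least one column, so only Stay/h/Lo/T itself gives this row.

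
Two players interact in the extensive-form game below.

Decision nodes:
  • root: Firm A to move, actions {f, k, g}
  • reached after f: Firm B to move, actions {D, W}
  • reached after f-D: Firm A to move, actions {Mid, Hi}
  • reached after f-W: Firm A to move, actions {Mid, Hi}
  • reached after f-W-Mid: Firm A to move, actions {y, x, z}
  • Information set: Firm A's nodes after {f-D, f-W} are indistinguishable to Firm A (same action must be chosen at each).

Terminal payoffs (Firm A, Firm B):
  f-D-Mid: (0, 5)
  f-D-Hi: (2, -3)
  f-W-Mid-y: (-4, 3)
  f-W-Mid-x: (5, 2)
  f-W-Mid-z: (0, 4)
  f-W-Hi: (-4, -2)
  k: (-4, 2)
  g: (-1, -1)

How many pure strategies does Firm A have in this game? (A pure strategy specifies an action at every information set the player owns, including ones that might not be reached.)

Firm A owns the root with actions {f, k, g} — three choices.
Firm A owns the information set {f-D, f-W} with actions {Mid, Hi} — two choices.
Firm A owns the node after f-W-Mid with actions {y, x, z} — three choices.
A pure strategy fixes one action at each information set independently, so the count is the product 3 × 2 × 3 = 18.

18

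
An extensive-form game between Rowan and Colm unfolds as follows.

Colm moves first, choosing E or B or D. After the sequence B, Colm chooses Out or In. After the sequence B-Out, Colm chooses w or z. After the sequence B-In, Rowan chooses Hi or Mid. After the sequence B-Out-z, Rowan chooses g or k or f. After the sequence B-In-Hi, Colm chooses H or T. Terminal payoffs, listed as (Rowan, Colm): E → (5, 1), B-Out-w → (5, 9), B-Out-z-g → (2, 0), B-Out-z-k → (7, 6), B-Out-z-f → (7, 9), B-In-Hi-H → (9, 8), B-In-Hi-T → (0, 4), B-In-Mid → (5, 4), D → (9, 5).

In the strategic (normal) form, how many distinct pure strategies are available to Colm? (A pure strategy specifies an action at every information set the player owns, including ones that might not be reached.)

Colm owns the root with actions {E, B, D} — three choices.
Colm owns the node after B with actions {Out, In} — two choices.
Colm owns the node after B-Out with actions {w, z} — two choices.
Colm owns the node after B-In-Hi with actions {H, T} — two choices.
A pure strategy fixes one action at each information set independently, so the count is the product 3 × 2 × 2 × 2 = 24.

24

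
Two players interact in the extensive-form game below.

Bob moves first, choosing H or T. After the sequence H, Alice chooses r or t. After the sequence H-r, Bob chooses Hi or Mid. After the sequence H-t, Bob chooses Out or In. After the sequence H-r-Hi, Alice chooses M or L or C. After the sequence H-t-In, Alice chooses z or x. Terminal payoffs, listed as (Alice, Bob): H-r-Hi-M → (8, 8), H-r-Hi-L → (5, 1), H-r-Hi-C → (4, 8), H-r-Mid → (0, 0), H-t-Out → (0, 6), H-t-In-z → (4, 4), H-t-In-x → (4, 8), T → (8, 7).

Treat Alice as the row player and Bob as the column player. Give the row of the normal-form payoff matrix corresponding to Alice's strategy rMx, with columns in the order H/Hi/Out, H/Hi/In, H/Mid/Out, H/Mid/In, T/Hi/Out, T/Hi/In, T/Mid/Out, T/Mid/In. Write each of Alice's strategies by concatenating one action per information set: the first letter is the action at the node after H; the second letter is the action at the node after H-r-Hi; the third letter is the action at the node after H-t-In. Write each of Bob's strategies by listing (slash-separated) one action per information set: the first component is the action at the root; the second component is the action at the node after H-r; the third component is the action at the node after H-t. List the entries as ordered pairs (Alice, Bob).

(8,8) (8,8) (0,0) (0,0) (8,7) (8,7) (8,7) (8,7)

vs H/Hi/Out: Bob plays H → Alice plays r at [H] → Bob plays Hi at [H-r] → Alice plays M at [H-r-Hi] → (8, 8)
vs H/Hi/In: Bob plays H → Alice plays r at [H] → Bob plays Hi at [H-r] → Alice plays M at [H-r-Hi] → (8, 8)
vs H/Mid/Out: Bob plays H → Alice plays r at [H] → Bob plays Mid at [H-r] → (0, 0)
vs H/Mid/In: Bob plays H → Alice plays r at [H] → Bob plays Mid at [H-r] → (0, 0)
vs T/Hi/Out: Bob plays T → (8, 7)
vs T/Hi/In: Bob plays T → (8, 7)
vs T/Mid/Out: Bob plays T → (8, 7)
vs T/Mid/In: Bob plays T → (8, 7)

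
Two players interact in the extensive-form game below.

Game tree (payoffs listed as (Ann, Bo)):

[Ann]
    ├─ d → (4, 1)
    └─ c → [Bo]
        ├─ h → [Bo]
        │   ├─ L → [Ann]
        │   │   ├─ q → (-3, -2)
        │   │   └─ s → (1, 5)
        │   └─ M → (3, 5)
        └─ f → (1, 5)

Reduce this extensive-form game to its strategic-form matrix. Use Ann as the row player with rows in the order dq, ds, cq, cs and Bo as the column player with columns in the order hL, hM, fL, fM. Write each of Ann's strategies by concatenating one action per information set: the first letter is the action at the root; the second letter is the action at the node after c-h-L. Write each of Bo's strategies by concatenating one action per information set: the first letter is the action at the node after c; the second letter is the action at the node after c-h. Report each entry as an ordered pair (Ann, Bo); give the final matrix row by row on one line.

Row dq: hL→(4,1), hM→(4,1), fL→(4,1), fM→(4,1)
Row ds: hL→(4,1), hM→(4,1), fL→(4,1), fM→(4,1)
Row cq: hL→(-3,-2), hM→(3,5), fL→(1,5), fM→(1,5)
Row cs: hL→(1,5), hM→(3,5), fL→(1,5), fM→(1,5)

dq: (4,1) (4,1) (4,1) (4,1) | ds: (4,1) (4,1) (4,1) (4,1) | cq: (-3,-2) (3,5) (1,5) (1,5) | cs: (1,5) (3,5) (1,5) (1,5)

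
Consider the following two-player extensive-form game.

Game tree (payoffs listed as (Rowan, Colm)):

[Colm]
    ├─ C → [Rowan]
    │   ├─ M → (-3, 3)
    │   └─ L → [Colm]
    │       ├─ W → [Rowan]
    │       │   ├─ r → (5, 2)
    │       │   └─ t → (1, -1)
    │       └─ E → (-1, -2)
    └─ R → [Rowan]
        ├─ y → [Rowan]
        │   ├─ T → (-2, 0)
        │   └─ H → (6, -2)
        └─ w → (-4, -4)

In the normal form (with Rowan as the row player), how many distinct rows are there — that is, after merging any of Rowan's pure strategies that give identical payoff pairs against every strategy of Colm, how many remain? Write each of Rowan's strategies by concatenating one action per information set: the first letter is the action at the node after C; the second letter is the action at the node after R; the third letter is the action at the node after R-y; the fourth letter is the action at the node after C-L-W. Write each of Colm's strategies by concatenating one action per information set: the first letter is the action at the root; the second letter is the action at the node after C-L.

9

Rowan has 16 pure strategies: MyTr, MyTt, MyHr, MyHt, MwTr, MwTt, MwHr, MwHt, LyTr, LyTt, LyHr, LyHt, LwTr, LwTt, LwHr, LwHt. Columns: CW, CE, RW, RE.
{MyTr, MyTt} → row (-3,3) (-3,3) (-2,0) (-2,0)
{MyHr, MyHt} → row (-3,3) (-3,3) (6,-2) (6,-2)
{MwTr, MwTt, MwHr, MwHt} → row (-3,3) (-3,3) (-4,-4) (-4,-4)
{LyTr} → row (5,2) (-1,-2) (-2,0) (-2,0)
{LyTt} → row (1,-1) (-1,-2) (-2,0) (-2,0)
{LyHr} → row (5,2) (-1,-2) (6,-2) (6,-2)
{LyHt} → row (1,-1) (-1,-2) (6,-2) (6,-2)
{LwTr, LwHr} → row (5,2) (-1,-2) (-4,-4) (-4,-4)
{LwTt, LwHt} → row (1,-1) (-1,-2) (-4,-4) (-4,-4)
That's 9 distinct rows out of 16 strategies.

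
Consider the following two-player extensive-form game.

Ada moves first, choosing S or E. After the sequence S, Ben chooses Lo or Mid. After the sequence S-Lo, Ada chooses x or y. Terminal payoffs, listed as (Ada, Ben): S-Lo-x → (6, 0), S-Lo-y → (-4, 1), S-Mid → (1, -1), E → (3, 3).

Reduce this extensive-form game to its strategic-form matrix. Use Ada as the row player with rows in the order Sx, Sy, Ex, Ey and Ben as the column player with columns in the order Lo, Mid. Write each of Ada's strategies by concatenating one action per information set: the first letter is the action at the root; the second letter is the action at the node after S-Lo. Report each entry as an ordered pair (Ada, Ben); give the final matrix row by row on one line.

           Lo      Mid
  Sx    (6,0)   (1,-1)
  Sy   (-4,1)   (1,-1)
  Ex    (3,3)    (3,3)
  Ey    (3,3)    (3,3)

Sx: (6,0) (1,-1) | Sy: (-4,1) (1,-1) | Ex: (3,3) (3,3) | Ey: (3,3) (3,3)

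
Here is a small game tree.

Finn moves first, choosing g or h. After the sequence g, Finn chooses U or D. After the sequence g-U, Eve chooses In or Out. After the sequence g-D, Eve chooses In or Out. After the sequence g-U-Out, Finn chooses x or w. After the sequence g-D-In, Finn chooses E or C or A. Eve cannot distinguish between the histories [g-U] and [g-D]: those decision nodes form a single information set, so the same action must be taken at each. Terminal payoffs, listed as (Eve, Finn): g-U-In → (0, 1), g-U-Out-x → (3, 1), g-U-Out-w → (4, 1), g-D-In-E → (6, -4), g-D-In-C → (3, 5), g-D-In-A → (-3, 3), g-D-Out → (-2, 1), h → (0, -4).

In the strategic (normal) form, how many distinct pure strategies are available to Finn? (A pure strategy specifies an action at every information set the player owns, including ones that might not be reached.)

Finn owns the root with actions {g, h} — two choices.
Finn owns the node after g with actions {U, D} — two choices.
Finn owns the node after g-U-Out with actions {x, w} — two choices.
Finn owns the node after g-D-In with actions {E, C, A} — three choices.
A pure strategy fixes one action at each information set independently, so the count is the product 2 × 2 × 2 × 3 = 24.

24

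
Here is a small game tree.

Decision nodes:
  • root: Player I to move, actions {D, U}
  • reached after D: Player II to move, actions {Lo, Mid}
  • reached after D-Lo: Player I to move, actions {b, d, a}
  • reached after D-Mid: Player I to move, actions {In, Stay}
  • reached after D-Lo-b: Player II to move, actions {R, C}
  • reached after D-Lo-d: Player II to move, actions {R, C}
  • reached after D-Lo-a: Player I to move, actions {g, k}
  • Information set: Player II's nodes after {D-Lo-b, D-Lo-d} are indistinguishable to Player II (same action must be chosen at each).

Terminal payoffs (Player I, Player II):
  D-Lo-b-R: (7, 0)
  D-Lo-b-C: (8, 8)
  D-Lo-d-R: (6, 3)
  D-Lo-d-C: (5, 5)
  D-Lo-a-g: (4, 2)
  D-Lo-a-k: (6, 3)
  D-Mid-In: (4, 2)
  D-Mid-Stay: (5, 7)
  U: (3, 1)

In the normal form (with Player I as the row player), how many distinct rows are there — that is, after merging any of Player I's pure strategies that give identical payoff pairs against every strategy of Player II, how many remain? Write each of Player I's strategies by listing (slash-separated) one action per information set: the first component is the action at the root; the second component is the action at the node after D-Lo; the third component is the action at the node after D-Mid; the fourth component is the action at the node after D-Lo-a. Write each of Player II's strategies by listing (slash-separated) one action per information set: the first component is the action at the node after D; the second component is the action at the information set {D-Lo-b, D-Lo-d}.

9

Player I has 24 pure strategies: D/b/In/g, D/b/In/k, D/b/Stay/g, D/b/Stay/k, D/d/In/g, D/d/In/k, D/d/Stay/g, D/d/Stay/k, D/a/In/g, D/a/In/k, D/a/Stay/g, D/a/Stay/k, U/b/In/g, U/b/In/k, U/b/Stay/g, U/b/Stay/k, U/d/In/g, U/d/In/k, U/d/Stay/g, U/d/Stay/k, U/a/In/g, U/a/In/k, U/a/Stay/g, U/a/Stay/k. Columns: Lo/R, Lo/C, Mid/R, Mid/C.
{D/b/In/g, D/b/In/k} → row (7,0) (8,8) (4,2) (4,2)
{D/b/Stay/g, D/b/Stay/k} → row (7,0) (8,8) (5,7) (5,7)
{D/d/In/g, D/d/In/k} → row (6,3) (5,5) (4,2) (4,2)
{D/d/Stay/g, D/d/Stay/k} → row (6,3) (5,5) (5,7) (5,7)
{D/a/In/g} → row (4,2) (4,2) (4,2) (4,2)
{D/a/In/k} → row (6,3) (6,3) (4,2) (4,2)
{D/a/Stay/g} → row (4,2) (4,2) (5,7) (5,7)
{D/a/Stay/k} → row (6,3) (6,3) (5,7) (5,7)
{U/b/In/g, U/b/In/k, U/b/Stay/g, U/b/Stay/k, U/d/In/g, U/d/In/k, U/d/Stay/g, U/d/Stay/k, U/a/In/g, U/a/In/k, U/a/Stay/g, U/a/Stay/k} → row (3,1) (3,1) (3,1) (3,1)
That's 9 distinct rows out of 24 strategies.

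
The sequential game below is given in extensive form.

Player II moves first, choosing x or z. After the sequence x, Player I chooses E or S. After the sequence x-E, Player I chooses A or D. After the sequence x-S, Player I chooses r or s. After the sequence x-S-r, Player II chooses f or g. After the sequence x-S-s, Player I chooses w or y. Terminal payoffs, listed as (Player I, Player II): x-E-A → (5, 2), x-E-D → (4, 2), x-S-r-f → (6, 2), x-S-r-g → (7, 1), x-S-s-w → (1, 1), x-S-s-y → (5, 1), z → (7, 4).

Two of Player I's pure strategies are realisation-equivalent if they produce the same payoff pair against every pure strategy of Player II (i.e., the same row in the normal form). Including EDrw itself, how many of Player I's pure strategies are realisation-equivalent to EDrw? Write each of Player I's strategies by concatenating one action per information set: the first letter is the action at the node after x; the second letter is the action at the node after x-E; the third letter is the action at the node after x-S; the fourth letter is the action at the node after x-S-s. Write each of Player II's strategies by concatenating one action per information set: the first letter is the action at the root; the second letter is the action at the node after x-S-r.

Row for EDrw (columns xf, xg, zf, zg): (4,2) (4,2) (7,4) (7,4).
Under EDrw, Player I's choice at the node after x-S and at the node after x-S-s can never be reached regardless of what Player II does, so varying those choices leaves every outcome unchanged.
Holding the reachable choices fixed and varying the unreachable ones freely already gives 2 × 2 = 4 equivalent strategies.
No other strategy reproduces this row, so those 4 are the full class: EDrw, EDry, EDsw, EDsy.

4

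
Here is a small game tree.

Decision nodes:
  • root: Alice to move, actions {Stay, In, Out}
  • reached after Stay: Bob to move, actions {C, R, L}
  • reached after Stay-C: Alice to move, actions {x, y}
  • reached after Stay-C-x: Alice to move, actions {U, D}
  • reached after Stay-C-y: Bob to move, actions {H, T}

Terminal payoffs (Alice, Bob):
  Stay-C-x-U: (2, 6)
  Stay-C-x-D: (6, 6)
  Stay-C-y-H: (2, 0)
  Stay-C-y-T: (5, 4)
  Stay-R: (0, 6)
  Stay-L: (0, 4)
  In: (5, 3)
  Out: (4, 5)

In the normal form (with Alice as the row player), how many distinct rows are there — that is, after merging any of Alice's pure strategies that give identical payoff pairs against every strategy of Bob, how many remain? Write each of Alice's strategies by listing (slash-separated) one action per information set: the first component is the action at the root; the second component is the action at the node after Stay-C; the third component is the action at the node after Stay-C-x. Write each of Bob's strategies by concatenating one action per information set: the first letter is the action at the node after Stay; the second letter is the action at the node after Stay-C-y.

5

Alice has 12 pure strategies: Stay/x/U, Stay/x/D, Stay/y/U, Stay/y/D, In/x/U, In/x/D, In/y/U, In/y/D, Out/x/U, Out/x/D, Out/y/U, Out/y/D. Columns: CH, CT, RH, RT, LH, LT.
{Stay/x/U} → row (2,6) (2,6) (0,6) (0,6) (0,4) (0,4)
{Stay/x/D} → row (6,6) (6,6) (0,6) (0,6) (0,4) (0,4)
{Stay/y/U, Stay/y/D} → row (2,0) (5,4) (0,6) (0,6) (0,4) (0,4)
{In/x/U, In/x/D, In/y/U, In/y/D} → row (5,3) (5,3) (5,3) (5,3) (5,3) (5,3)
{Out/x/U, Out/x/D, Out/y/U, Out/y/D} → row (4,5) (4,5) (4,5) (4,5) (4,5) (4,5)
That's 5 distinct rows out of 12 strategies.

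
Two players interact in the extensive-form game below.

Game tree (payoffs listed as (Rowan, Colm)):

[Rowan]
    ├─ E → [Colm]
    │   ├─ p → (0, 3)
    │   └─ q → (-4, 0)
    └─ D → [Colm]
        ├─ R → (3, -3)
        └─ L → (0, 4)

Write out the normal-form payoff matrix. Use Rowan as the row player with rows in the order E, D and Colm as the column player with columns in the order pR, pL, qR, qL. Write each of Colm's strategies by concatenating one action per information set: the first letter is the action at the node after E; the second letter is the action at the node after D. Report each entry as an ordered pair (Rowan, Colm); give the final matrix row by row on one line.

E: (0,3) (0,3) (-4,0) (-4,0) | D: (3,-3) (0,4) (3,-3) (0,4)

Row E: pR→(0,3), pL→(0,3), qR→(-4,0), qL→(-4,0)
Row D: pR→(3,-3), pL→(0,4), qR→(3,-3), qL→(0,4)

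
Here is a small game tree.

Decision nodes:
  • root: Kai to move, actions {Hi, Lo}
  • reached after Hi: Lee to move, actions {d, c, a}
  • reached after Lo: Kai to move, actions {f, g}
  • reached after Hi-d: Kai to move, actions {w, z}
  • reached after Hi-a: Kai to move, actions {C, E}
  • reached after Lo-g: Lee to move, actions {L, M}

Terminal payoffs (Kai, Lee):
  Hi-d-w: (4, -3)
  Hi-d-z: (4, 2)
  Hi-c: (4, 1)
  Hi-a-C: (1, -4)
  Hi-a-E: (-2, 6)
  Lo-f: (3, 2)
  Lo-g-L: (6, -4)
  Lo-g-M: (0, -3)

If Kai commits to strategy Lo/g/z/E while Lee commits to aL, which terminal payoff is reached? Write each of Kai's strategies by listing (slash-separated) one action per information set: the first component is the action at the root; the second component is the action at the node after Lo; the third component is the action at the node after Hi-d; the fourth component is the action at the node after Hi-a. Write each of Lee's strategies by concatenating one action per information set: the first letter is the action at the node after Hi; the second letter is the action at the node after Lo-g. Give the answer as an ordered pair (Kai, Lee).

(6, -4)

Trace the play path from the root:
  Kai plays Lo
  Kai plays g at [Lo]
  Lee plays L at [Lo-g]
→ terminal payoff (6, -4).
(Kai's choice at the node after Hi-d is never reached on this path, so it doesn't affect the outcome.)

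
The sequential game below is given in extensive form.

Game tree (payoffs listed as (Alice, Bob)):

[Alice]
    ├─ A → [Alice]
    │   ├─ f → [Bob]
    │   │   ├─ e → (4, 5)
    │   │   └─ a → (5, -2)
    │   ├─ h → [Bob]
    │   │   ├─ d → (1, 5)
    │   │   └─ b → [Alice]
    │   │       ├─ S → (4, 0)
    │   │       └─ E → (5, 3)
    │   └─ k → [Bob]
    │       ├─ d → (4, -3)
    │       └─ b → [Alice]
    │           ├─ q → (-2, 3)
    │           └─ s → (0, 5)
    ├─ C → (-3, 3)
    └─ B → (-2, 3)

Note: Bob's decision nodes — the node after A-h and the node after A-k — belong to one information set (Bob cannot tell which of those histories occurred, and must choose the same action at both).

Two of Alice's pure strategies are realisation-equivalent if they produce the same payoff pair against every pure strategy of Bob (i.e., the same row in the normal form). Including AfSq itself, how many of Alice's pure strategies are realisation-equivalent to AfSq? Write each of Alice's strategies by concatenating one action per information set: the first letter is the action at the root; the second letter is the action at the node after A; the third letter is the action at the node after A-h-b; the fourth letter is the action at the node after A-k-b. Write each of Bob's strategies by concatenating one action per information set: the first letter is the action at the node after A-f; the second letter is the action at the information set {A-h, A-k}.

Row for AfSq (columns ed, eb, ad, ab): (4,5) (4,5) (5,-2) (5,-2).
Under AfSq, Alice's choice at the node after A-h-b and at the node after A-k-b can never be reached regardless of what Bob does, so varying those choices leaves every outcome unchanged.
Holding the reachable choices fixed and varying the unreachable ones freely already gives 2 × 2 = 4 equivalent strategies.
No other strategy reproduces this row, so those 4 are the full class: AfSq, AfSs, AfEq, AfEs.

4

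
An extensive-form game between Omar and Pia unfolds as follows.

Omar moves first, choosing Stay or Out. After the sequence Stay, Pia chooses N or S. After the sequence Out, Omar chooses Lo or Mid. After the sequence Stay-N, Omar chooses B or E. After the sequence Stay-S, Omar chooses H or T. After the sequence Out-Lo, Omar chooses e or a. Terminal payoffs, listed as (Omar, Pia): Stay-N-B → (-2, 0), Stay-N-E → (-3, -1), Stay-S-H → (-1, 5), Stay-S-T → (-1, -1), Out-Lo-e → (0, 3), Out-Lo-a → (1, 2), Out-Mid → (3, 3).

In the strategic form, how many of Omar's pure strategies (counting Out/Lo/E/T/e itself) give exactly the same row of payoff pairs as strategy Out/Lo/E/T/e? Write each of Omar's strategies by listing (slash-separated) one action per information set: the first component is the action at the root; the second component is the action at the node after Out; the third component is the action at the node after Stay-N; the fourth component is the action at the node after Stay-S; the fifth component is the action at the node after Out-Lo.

4

Row for Out/Lo/E/T/e (columns N, S): (0,3) (0,3).
Under Out/Lo/E/T/e, Omar's choice at the node after Stay-N and at the node after Stay-S can never be reached regardless of what Pia does, so varying those choices leaves every outcome unchanged.
Holding the reachable choices fixed and varying the unreachable ones freely already gives 2 × 2 = 4 equivalent strategies.
No other strategy reproduces this row, so those 4 are the full class: Out/Lo/B/H/e, Out/Lo/B/T/e, Out/Lo/E/H/e, Out/Lo/E/T/e.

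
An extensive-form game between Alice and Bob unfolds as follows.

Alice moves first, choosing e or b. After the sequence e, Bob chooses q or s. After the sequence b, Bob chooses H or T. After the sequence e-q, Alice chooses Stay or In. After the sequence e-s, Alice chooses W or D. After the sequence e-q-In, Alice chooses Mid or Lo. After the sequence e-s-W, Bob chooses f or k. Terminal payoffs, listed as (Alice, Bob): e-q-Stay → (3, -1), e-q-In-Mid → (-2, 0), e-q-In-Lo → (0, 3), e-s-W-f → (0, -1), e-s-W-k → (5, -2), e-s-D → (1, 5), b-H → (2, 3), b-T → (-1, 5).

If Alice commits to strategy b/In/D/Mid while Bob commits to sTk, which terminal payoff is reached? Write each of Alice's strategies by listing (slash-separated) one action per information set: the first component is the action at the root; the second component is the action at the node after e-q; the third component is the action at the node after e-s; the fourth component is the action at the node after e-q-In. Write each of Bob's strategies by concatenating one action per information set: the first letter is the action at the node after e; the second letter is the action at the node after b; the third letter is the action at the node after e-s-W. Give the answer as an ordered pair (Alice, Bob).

Trace the play path from the root:
  Alice plays b
  Bob plays T at [b]
→ terminal payoff (-1, 5).
(Alice's choice at the node after e-q is never reached on this path, so it doesn't affect the outcome.)

(-1, 5)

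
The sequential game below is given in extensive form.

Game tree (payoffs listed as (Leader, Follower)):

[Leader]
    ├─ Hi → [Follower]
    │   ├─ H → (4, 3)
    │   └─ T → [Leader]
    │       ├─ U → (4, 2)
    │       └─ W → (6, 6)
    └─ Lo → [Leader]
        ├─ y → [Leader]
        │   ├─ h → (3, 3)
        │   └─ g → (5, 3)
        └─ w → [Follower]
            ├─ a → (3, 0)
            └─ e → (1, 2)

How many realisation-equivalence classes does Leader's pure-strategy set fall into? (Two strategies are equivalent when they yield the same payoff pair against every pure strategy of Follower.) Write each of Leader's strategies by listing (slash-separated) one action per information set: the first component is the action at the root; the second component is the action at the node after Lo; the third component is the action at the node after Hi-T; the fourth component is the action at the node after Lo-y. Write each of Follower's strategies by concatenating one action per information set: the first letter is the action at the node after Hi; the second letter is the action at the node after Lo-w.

Leader has 16 pure strategies: Hi/y/U/h, Hi/y/U/g, Hi/y/W/h, Hi/y/W/g, Hi/w/U/h, Hi/w/U/g, Hi/w/W/h, Hi/w/W/g, Lo/y/U/h, Lo/y/U/g, Lo/y/W/h, Lo/y/W/g, Lo/w/U/h, Lo/w/U/g, Lo/w/W/h, Lo/w/W/g. Columns: Ha, He, Ta, Te.
{Hi/y/U/h, Hi/y/U/g, Hi/w/U/h, Hi/w/U/g} → row (4,3) (4,3) (4,2) (4,2)
{Hi/y/W/h, Hi/y/W/g, Hi/w/W/h, Hi/w/W/g} → row (4,3) (4,3) (6,6) (6,6)
{Lo/y/U/h, Lo/y/W/h} → row (3,3) (3,3) (3,3) (3,3)
{Lo/y/U/g, Lo/y/W/g} → row (5,3) (5,3) (5,3) (5,3)
{Lo/w/U/h, Lo/w/U/g, Lo/w/W/h, Lo/w/W/g} → row (3,0) (1,2) (3,0) (1,2)
That's 5 distinct rows out of 16 strategies.

5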